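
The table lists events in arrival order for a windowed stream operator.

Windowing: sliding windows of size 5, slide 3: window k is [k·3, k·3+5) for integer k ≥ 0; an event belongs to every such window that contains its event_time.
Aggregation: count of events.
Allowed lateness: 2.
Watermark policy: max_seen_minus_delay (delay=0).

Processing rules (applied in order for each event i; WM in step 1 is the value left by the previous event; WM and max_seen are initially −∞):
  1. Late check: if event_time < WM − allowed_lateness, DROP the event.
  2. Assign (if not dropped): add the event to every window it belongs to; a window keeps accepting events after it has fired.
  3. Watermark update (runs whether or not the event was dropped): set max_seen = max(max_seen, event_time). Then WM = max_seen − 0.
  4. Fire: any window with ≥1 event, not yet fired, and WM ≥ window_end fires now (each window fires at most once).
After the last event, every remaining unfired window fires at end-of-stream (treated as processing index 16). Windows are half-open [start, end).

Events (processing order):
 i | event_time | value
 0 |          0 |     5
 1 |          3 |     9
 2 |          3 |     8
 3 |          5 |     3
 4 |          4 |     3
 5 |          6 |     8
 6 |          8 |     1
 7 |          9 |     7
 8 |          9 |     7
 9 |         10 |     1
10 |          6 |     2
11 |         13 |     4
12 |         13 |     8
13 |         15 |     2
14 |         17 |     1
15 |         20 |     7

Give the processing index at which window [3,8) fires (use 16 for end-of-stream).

i=0 t=0 v=5: → [0,5); WM=0
i=1 t=3 v=9: → [3,8),[0,5); WM=3
i=2 t=3 v=8: → [3,8),[0,5); WM=3
i=3 t=5 v=3: → [3,8); WM=5; [0,5) fires=3
i=4 t=4 v=3: → [3,8),[0,5); WM=5
i=5 t=6 v=8: → [6,11),[3,8); WM=6
i=6 t=8 v=1: → [6,11); WM=8; [3,8) fires=5
i=7 t=9 v=7: → [9,14),[6,11); WM=9
i=8 t=9 v=7: → [9,14),[6,11); WM=9
i=9 t=10 v=1: → [9,14),[6,11); WM=10
i=10 t=6 v=2: DROP (t<10-2); WM=10
i=11 t=13 v=4: → [12,17),[9,14); WM=13; [6,11) fires=5
i=12 t=13 v=8: → [12,17),[9,14); WM=13
i=13 t=15 v=2: → [15,20),[12,17); WM=15; [9,14) fires=5
i=14 t=17 v=1: → [15,20); WM=17; [12,17) fires=3
i=15 t=20 v=7: → [18,23); WM=20; [15,20) fires=2

6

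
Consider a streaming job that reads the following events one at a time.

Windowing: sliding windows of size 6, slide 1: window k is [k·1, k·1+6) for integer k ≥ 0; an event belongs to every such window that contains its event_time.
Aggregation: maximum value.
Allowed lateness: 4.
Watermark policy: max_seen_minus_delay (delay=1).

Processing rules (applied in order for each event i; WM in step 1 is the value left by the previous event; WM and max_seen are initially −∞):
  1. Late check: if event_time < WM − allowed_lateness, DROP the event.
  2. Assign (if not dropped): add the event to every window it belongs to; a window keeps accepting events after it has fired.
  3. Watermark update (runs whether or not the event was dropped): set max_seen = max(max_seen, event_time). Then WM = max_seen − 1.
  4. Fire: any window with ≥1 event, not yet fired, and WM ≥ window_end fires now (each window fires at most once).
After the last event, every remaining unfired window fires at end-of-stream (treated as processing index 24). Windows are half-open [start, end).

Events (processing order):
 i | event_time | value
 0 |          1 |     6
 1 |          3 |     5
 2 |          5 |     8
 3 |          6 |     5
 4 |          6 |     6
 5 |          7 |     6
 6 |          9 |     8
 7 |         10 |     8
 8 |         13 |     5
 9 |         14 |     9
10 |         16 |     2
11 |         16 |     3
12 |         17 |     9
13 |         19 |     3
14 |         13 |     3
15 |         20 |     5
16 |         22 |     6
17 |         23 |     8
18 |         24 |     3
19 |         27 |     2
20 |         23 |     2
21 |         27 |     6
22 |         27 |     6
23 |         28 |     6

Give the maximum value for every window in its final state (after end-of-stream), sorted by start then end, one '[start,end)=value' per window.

i=0 t=1 v=6: → [1,7),[0,6); WM=0
i=1 t=3 v=5: → [3,9),[2,8),[1,7),[0,6); WM=2
i=2 t=5 v=8: → [5,11),[4,10),[3,9),[2,8),[1,7),[0,6); WM=4
i=3 t=6 v=5: → [6,12),[5,11),[4,10),[3,9),[2,8),[1,7); WM=5
i=4 t=6 v=6: → [6,12),[5,11),[4,10),[3,9),[2,8),[1,7); WM=5
i=5 t=7 v=6: → [7,13),[6,12),[5,11),[4,10),[3,9),[2,8); WM=6; [0,6) fires=8
i=6 t=9 v=8: → [9,15),[8,14),[7,13),[6,12),[5,11),[4,10); WM=8; [1,7) fires=8 [2,8) fires=8
i=7 t=10 v=8: → [10,16),[9,15),[8,14),[7,13),[6,12),[5,11); WM=9; [3,9) fires=8
i=8 t=13 v=5: → [13,19),[12,18),[11,17),[10,16),[9,15),[8,14); WM=12; [4,10) fires=8 [5,11) fires=8 [6,12) fires=8
i=9 t=14 v=9: → [14,20),[13,19),[12,18),[11,17),[10,16),[9,15); WM=13; [7,13) fires=8
i=10 t=16 v=2: → [16,22),[15,21),[14,20),[13,19),[12,18),[11,17); WM=15; [8,14) fires=8 [9,15) fires=9
i=11 t=16 v=3: → [16,22),[15,21),[14,20),[13,19),[12,18),[11,17); WM=15
i=12 t=17 v=9: → [17,23),[16,22),[15,21),[14,20),[13,19),[12,18); WM=16; [10,16) fires=9
i=13 t=19 v=3: → [19,25),[18,24),[17,23),[16,22),[15,21),[14,20); WM=18; [11,17) fires=9 [12,18) fires=9
i=14 t=13 v=3: DROP (t<18-4); WM=18
i=15 t=20 v=5: → [20,26),[19,25),[18,24),[17,23),[16,22),[15,21); WM=19; [13,19) fires=9
i=16 t=22 v=6: → [22,28),[21,27),[20,26),[19,25),[18,24),[17,23); WM=21; [14,20) fires=9 [15,21) fires=9
i=17 t=23 v=8: → [23,29),[22,28),[21,27),[20,26),[19,25),[18,24); WM=22; [16,22) fires=9
i=18 t=24 v=3: → [24,30),[23,29),[22,28),[21,27),[20,26),[19,25); WM=23; [17,23) fires=9
i=19 t=27 v=2: → [27,33),[26,32),[25,31),[24,30),[23,29),[22,28); WM=26; [18,24) fires=8 [19,25) fires=8 [20,26) fires=8
i=20 t=23 v=2: → [23,29),[22,28),[21,27),[20,26),[19,25),[18,24); WM=26
i=21 t=27 v=6: → [27,33),[26,32),[25,31),[24,30),[23,29),[22,28); WM=26
i=22 t=27 v=6: → [27,33),[26,32),[25,31),[24,30),[23,29),[22,28); WM=26
i=23 t=28 v=6: → [28,34),[27,33),[26,32),[25,31),[24,30),[23,29); WM=27; [21,27) fires=8

[0,6)=8 [1,7)=8 [2,8)=8 [3,9)=8 [4,10)=8 [5,11)=8 [6,12)=8 [7,13)=8 [8,14)=8 [9,15)=9 [10,16)=9 [11,17)=9 [12,18)=9 [13,19)=9 [14,20)=9 [15,21)=9 [16,22)=9 [17,23)=9 [18,24)=8 [19,25)=8 [20,26)=8 [21,27)=8 [22,28)=8 [23,29)=8 [24,30)=6 [25,31)=6 [26,32)=6 [27,33)=6 [28,34)=6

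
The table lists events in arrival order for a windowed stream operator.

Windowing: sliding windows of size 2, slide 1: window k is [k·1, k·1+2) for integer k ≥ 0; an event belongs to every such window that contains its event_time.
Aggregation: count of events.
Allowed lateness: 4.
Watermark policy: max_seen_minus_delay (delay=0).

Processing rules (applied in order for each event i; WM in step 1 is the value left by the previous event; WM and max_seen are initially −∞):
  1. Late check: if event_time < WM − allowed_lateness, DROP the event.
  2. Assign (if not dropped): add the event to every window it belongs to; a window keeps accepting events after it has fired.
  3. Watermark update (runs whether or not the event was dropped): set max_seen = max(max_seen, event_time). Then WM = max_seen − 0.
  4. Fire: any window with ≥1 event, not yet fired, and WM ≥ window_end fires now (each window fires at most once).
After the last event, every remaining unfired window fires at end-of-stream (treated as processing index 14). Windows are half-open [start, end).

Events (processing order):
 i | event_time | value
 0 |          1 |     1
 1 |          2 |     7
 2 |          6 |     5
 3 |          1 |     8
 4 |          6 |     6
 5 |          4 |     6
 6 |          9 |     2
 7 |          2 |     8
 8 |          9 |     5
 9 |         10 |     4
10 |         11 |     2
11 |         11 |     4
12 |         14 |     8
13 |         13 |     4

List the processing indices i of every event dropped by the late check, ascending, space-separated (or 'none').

i=0 t=1 v=1: → [1,3),[0,2); WM=1
i=1 t=2 v=7: → [2,4),[1,3); WM=2; [0,2) fires=1
i=2 t=6 v=5: → [6,8),[5,7); WM=6; [1,3) fires=2 [2,4) fires=1
i=3 t=1 v=8: DROP (t<6-4); WM=6
i=4 t=6 v=6: → [6,8),[5,7); WM=6
i=5 t=4 v=6: → [4,6),[3,5); WM=6; [3,5) fires=1 [4,6) fires=1
i=6 t=9 v=2: → [9,11),[8,10); WM=9; [5,7) fires=2 [6,8) fires=2
i=7 t=2 v=8: DROP (t<9-4); WM=9
i=8 t=9 v=5: → [9,11),[8,10); WM=9
i=9 t=10 v=4: → [10,12),[9,11); WM=10; [8,10) fires=2
i=10 t=11 v=2: → [11,13),[10,12); WM=11; [9,11) fires=3
i=11 t=11 v=4: → [11,13),[10,12); WM=11
i=12 t=14 v=8: → [14,16),[13,15); WM=14; [10,12) fires=3 [11,13) fires=2
i=13 t=13 v=4: → [13,15),[12,14); WM=14; [12,14) fires=1

3 7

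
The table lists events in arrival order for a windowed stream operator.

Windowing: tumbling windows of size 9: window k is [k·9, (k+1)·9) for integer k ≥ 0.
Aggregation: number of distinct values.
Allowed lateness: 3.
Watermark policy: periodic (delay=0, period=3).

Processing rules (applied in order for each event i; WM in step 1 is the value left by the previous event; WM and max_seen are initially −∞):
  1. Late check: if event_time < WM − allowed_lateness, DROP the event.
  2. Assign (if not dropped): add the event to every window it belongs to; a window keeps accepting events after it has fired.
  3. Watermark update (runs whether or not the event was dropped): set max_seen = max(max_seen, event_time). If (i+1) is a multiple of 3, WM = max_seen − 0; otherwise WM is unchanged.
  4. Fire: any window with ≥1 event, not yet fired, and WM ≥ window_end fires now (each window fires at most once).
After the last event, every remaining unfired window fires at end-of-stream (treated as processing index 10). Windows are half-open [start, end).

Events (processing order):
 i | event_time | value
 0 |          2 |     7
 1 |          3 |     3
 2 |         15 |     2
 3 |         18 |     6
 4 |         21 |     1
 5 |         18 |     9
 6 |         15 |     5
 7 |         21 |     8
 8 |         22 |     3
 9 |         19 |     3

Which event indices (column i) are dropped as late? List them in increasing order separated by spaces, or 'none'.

i=0 t=2 v=7: → [0,9); WM=−∞
i=1 t=3 v=3: → [0,9); WM=−∞
i=2 t=15 v=2: → [9,18); WM=15; [0,9) fires=2
i=3 t=18 v=6: → [18,27); WM=15
i=4 t=21 v=1: → [18,27); WM=15
i=5 t=18 v=9: → [18,27); WM=21; [9,18) fires=1
i=6 t=15 v=5: DROP (t<21-3); WM=21
i=7 t=21 v=8: → [18,27); WM=21
i=8 t=22 v=3: → [18,27); WM=22
i=9 t=19 v=3: → [18,27); WM=22

6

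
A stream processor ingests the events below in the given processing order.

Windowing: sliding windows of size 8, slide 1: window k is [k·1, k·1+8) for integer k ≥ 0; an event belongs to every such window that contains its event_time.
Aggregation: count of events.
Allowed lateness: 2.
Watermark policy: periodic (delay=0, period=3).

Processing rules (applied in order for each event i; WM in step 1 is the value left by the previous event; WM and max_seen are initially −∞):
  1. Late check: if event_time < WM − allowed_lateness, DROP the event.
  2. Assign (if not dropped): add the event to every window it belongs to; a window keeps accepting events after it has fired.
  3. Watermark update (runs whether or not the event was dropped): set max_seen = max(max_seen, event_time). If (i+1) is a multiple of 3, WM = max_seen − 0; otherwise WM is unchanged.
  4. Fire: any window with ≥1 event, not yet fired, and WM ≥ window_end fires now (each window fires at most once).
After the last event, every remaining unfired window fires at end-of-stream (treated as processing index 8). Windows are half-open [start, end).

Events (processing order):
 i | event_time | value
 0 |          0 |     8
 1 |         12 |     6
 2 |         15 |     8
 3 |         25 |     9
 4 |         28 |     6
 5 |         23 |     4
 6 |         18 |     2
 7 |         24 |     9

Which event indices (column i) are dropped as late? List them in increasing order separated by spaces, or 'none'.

i=0 t=0 v=8: → [0,8); WM=−∞
i=1 t=12 v=6: → [12,20),[11,19),[10,18),[9,17),[8,16),[7,15),[6,14),[5,13); WM=−∞
i=2 t=15 v=8: → [15,23),[14,22),[13,21),[12,20),[11,19),[10,18),[9,17),[8,16); WM=15; [0,8) fires=1 [5,13) fires=1 [6,14) fires=1 [7,15) fires=1
i=3 t=25 v=9: → [25,33),[24,32),[23,31),[22,30),[21,29),[20,28),[19,27),[18,26); WM=15
i=4 t=28 v=6: → [28,36),[27,35),[26,34),[25,33),[24,32),[23,31),[22,30),[21,29); WM=15
i=5 t=23 v=4: → [23,31),[22,30),[21,29),[20,28),[19,27),[18,26),[17,25),[16,24); WM=28; [8,16) fires=2 [9,17) fires=2 [10,18) fires=2 [11,19) fires=2 [12,20) fires=2 [13,21) fires=1 [14,22) fires=1 [15,23) fires=1 [16,24) fires=1 [17,25) fires=1 [18,26) fires=2 [19,27) fires=2 [20,28) fires=2
i=6 t=18 v=2: DROP (t<28-2); WM=28
i=7 t=24 v=9: DROP (t<28-2); WM=28

6 7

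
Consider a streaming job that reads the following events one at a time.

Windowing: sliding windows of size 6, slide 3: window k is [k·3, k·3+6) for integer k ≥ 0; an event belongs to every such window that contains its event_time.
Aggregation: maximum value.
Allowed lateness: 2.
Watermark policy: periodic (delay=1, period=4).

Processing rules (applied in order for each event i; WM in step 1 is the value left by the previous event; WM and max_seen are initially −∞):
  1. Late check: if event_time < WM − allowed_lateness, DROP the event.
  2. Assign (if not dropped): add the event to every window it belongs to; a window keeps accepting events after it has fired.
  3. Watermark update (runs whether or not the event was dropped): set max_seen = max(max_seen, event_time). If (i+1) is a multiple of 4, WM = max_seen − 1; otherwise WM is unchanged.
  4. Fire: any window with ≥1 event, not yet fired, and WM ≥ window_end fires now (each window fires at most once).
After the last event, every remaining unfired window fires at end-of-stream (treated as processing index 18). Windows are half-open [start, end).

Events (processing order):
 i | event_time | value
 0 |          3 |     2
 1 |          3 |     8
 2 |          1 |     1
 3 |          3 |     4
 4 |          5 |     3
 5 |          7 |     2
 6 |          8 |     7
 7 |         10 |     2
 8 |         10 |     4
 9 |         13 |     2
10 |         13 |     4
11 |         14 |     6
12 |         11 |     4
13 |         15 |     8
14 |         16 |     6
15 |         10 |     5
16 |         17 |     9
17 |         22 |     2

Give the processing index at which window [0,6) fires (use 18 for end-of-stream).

i=0 t=3 v=2: → [3,9),[0,6); WM=−∞
i=1 t=3 v=8: → [3,9),[0,6); WM=−∞
i=2 t=1 v=1: → [0,6); WM=−∞
i=3 t=3 v=4: → [3,9),[0,6); WM=2
i=4 t=5 v=3: → [3,9),[0,6); WM=2
i=5 t=7 v=2: → [6,12),[3,9); WM=2
i=6 t=8 v=7: → [6,12),[3,9); WM=2
i=7 t=10 v=2: → [9,15),[6,12); WM=9; [0,6) fires=8 [3,9) fires=8
i=8 t=10 v=4: → [9,15),[6,12); WM=9
i=9 t=13 v=2: → [12,18),[9,15); WM=9
i=10 t=13 v=4: → [12,18),[9,15); WM=9
i=11 t=14 v=6: → [12,18),[9,15); WM=13; [6,12) fires=7
i=12 t=11 v=4: → [9,15),[6,12); WM=13
i=13 t=15 v=8: → [15,21),[12,18); WM=13
i=14 t=16 v=6: → [15,21),[12,18); WM=13
i=15 t=10 v=5: DROP (t<13-2); WM=15; [9,15) fires=6
i=16 t=17 v=9: → [15,21),[12,18); WM=15
i=17 t=22 v=2: → [21,27),[18,24); WM=15

7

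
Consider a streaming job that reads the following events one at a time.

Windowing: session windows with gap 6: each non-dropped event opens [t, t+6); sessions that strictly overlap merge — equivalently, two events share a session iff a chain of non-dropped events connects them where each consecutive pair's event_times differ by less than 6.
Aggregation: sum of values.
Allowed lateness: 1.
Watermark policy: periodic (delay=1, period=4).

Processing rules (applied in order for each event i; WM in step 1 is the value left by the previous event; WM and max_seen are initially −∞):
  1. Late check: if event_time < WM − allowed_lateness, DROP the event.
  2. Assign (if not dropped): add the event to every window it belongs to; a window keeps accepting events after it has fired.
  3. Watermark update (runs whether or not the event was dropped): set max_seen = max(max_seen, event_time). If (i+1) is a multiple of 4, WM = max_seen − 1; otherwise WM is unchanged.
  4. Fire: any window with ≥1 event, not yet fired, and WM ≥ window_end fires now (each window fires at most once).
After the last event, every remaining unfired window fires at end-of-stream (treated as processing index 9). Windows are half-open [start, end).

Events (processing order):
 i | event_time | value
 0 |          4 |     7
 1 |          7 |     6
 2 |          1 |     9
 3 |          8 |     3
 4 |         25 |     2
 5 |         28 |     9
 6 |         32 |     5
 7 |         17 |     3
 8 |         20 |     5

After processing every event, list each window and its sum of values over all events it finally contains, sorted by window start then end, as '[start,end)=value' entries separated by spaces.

i=0 t=4 v=7: → [4,10); WM=−∞
i=1 t=7 v=6: → [4,13); WM=−∞
i=2 t=1 v=9: → [1,13); WM=−∞
i=3 t=8 v=3: → [1,14); WM=7
i=4 t=25 v=2: → [25,31); WM=7
i=5 t=28 v=9: → [25,34); WM=7
i=6 t=32 v=5: → [25,38); WM=7
i=7 t=17 v=3: → [17,23); WM=31
i=8 t=20 v=5: DROP (t<31-1); WM=31

[1,14)=25 [17,23)=3 [25,38)=16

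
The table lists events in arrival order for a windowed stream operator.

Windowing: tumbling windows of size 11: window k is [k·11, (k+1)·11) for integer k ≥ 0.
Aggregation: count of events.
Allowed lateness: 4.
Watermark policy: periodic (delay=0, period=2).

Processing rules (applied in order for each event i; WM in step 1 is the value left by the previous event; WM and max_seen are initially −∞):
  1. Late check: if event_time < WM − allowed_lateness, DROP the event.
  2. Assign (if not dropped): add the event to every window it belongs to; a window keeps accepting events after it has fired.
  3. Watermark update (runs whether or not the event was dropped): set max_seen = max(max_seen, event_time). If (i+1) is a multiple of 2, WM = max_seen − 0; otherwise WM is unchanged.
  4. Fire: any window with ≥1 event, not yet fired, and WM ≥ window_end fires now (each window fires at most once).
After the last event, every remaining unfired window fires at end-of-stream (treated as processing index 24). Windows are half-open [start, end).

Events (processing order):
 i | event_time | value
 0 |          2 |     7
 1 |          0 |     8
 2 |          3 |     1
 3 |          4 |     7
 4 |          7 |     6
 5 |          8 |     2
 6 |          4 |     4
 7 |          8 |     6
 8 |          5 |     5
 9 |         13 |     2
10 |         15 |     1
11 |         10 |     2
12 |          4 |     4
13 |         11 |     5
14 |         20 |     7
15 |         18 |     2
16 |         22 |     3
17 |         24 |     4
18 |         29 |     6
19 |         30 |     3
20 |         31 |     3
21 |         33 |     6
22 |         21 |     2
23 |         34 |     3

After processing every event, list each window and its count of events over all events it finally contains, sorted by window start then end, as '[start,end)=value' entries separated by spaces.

i=0 t=2 v=7: → [0,11); WM=−∞
i=1 t=0 v=8: → [0,11); WM=2
i=2 t=3 v=1: → [0,11); WM=2
i=3 t=4 v=7: → [0,11); WM=4
i=4 t=7 v=6: → [0,11); WM=4
i=5 t=8 v=2: → [0,11); WM=8
i=6 t=4 v=4: → [0,11); WM=8
i=7 t=8 v=6: → [0,11); WM=8
i=8 t=5 v=5: → [0,11); WM=8
i=9 t=13 v=2: → [11,22); WM=13; [0,11) fires=9
i=10 t=15 v=1: → [11,22); WM=13
i=11 t=10 v=2: → [0,11); WM=15
i=12 t=4 v=4: DROP (t<15-4); WM=15
i=13 t=11 v=5: → [11,22); WM=15
i=14 t=20 v=7: → [11,22); WM=15
i=15 t=18 v=2: → [11,22); WM=20
i=16 t=22 v=3: → [22,33); WM=20
i=17 t=24 v=4: → [22,33); WM=24; [11,22) fires=5
i=18 t=29 v=6: → [22,33); WM=24
i=19 t=30 v=3: → [22,33); WM=30
i=20 t=31 v=3: → [22,33); WM=30
i=21 t=33 v=6: → [33,44); WM=33; [22,33) fires=5
i=22 t=21 v=2: DROP (t<33-4); WM=33
i=23 t=34 v=3: → [33,44); WM=34

[0,11)=10 [11,22)=5 [22,33)=5 [33,44)=2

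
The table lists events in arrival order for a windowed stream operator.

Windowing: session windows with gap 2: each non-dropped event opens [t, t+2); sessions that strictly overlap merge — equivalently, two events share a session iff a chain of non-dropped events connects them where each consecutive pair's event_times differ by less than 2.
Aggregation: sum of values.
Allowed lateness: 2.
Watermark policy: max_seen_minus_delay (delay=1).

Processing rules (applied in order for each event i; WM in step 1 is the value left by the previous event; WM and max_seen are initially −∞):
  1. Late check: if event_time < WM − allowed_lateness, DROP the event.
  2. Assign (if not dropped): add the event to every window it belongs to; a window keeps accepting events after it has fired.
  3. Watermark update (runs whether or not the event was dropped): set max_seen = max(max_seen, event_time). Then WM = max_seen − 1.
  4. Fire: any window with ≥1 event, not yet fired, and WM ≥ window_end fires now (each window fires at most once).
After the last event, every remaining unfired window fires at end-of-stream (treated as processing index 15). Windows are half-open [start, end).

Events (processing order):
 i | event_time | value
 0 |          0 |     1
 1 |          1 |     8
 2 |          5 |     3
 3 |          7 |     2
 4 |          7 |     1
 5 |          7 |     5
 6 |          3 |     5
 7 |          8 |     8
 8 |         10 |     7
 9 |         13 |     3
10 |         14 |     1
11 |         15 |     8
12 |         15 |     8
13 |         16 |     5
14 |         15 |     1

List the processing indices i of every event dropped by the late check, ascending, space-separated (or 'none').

6

i=0 t=0 v=1: → [0,2); WM=-1
i=1 t=1 v=8: → [0,3); WM=0
i=2 t=5 v=3: → [5,7); WM=4
i=3 t=7 v=2: → [7,9); WM=6
i=4 t=7 v=1: → [7,9); WM=6
i=5 t=7 v=5: → [7,9); WM=6
i=6 t=3 v=5: DROP (t<6-2); WM=6
i=7 t=8 v=8: → [7,10); WM=7
i=8 t=10 v=7: → [10,12); WM=9
i=9 t=13 v=3: → [13,15); WM=12
i=10 t=14 v=1: → [13,16); WM=13
i=11 t=15 v=8: → [13,17); WM=14
i=12 t=15 v=8: → [13,17); WM=14
i=13 t=16 v=5: → [13,18); WM=15
i=14 t=15 v=1: → [13,18); WM=15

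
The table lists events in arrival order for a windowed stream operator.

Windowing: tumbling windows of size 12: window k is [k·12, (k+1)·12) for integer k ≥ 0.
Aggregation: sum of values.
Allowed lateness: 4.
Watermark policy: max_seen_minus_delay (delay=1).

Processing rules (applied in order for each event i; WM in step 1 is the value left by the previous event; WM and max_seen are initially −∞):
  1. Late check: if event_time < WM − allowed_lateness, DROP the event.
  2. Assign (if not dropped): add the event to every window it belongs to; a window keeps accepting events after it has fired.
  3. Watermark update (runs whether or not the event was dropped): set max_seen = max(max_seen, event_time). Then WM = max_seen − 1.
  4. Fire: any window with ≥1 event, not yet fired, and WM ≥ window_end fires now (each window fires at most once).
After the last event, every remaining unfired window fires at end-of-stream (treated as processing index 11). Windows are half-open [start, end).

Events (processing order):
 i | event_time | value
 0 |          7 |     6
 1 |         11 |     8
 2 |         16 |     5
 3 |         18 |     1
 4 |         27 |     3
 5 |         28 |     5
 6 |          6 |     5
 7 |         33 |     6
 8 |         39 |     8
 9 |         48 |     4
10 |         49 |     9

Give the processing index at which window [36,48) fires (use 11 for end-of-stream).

i=0 t=7 v=6: → [0,12); WM=6
i=1 t=11 v=8: → [0,12); WM=10
i=2 t=16 v=5: → [12,24); WM=15; [0,12) fires=14
i=3 t=18 v=1: → [12,24); WM=17
i=4 t=27 v=3: → [24,36); WM=26; [12,24) fires=6
i=5 t=28 v=5: → [24,36); WM=27
i=6 t=6 v=5: DROP (t<27-4); WM=27
i=7 t=33 v=6: → [24,36); WM=32
i=8 t=39 v=8: → [36,48); WM=38; [24,36) fires=14
i=9 t=48 v=4: → [48,60); WM=47
i=10 t=49 v=9: → [48,60); WM=48; [36,48) fires=8

10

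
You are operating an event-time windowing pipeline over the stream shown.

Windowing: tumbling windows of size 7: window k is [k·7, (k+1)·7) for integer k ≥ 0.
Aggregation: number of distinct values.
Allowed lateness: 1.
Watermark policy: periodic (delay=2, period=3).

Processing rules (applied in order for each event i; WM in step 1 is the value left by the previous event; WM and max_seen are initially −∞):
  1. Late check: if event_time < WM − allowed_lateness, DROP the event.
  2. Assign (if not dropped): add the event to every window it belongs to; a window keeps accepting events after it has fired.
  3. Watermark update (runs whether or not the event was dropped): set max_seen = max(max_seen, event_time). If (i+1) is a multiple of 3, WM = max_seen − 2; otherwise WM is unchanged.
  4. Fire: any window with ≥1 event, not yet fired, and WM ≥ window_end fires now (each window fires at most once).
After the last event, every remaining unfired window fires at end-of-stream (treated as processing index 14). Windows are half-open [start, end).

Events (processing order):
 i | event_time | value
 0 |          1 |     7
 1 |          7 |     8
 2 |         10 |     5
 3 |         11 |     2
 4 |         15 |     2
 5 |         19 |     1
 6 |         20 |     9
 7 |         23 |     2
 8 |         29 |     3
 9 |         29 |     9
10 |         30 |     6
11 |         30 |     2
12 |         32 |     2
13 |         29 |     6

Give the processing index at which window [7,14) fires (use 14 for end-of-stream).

i=0 t=1 v=7: → [0,7); WM=−∞
i=1 t=7 v=8: → [7,14); WM=−∞
i=2 t=10 v=5: → [7,14); WM=8; [0,7) fires=1
i=3 t=11 v=2: → [7,14); WM=8
i=4 t=15 v=2: → [14,21); WM=8
i=5 t=19 v=1: → [14,21); WM=17; [7,14) fires=3
i=6 t=20 v=9: → [14,21); WM=17
i=7 t=23 v=2: → [21,28); WM=17
i=8 t=29 v=3: → [28,35); WM=27; [14,21) fires=3
i=9 t=29 v=9: → [28,35); WM=27
i=10 t=30 v=6: → [28,35); WM=27
i=11 t=30 v=2: → [28,35); WM=28; [21,28) fires=1
i=12 t=32 v=2: → [28,35); WM=28
i=13 t=29 v=6: → [28,35); WM=28

5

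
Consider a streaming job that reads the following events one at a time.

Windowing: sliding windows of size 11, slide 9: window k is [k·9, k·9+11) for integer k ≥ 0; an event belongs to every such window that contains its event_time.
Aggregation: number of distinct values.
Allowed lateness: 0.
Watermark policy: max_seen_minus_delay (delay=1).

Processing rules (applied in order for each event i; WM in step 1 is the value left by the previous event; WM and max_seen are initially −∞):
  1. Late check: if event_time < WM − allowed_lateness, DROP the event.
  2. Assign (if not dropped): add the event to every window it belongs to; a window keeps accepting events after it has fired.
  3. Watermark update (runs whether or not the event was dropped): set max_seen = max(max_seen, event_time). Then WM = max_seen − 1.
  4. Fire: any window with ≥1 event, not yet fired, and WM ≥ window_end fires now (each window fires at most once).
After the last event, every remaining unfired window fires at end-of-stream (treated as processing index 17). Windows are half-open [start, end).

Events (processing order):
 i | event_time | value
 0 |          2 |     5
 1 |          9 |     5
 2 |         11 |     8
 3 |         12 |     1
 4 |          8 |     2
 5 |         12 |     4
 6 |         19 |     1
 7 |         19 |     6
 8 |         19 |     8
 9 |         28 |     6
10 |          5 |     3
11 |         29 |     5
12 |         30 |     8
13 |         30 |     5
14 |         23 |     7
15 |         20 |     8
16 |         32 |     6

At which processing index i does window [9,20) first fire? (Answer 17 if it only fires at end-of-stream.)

9

i=0 t=2 v=5: → [0,11); WM=1
i=1 t=9 v=5: → [9,20),[0,11); WM=8
i=2 t=11 v=8: → [9,20); WM=10
i=3 t=12 v=1: → [9,20); WM=11; [0,11) fires=1
i=4 t=8 v=2: DROP (t<11-0); WM=11
i=5 t=12 v=4: → [9,20); WM=11
i=6 t=19 v=1: → [18,29),[9,20); WM=18
i=7 t=19 v=6: → [18,29),[9,20); WM=18
i=8 t=19 v=8: → [18,29),[9,20); WM=18
i=9 t=28 v=6: → [27,38),[18,29); WM=27; [9,20) fires=5
i=10 t=5 v=3: DROP (t<27-0); WM=27
i=11 t=29 v=5: → [27,38); WM=28
i=12 t=30 v=8: → [27,38); WM=29; [18,29) fires=3
i=13 t=30 v=5: → [27,38); WM=29
i=14 t=23 v=7: DROP (t<29-0); WM=29
i=15 t=20 v=8: DROP (t<29-0); WM=29
i=16 t=32 v=6: → [27,38); WM=31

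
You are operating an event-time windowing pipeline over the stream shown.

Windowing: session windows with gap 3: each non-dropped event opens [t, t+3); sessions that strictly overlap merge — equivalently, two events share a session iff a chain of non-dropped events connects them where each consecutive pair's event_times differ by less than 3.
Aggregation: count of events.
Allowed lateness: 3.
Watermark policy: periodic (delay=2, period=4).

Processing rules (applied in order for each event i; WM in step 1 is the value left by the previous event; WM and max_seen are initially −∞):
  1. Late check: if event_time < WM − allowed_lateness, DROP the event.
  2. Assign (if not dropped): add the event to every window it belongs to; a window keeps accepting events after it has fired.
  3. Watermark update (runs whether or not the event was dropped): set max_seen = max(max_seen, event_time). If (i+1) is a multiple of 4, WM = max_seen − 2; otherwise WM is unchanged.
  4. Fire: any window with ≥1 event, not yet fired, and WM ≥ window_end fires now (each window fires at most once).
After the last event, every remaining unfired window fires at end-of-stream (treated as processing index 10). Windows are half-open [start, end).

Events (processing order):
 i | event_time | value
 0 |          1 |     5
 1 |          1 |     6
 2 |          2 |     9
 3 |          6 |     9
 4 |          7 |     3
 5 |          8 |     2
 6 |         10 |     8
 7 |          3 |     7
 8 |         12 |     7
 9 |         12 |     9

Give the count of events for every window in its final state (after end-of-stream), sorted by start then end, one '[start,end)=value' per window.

i=0 t=1 v=5: → [1,4); WM=−∞
i=1 t=1 v=6: → [1,4); WM=−∞
i=2 t=2 v=9: → [1,5); WM=−∞
i=3 t=6 v=9: → [6,9); WM=4
i=4 t=7 v=3: → [6,10); WM=4
i=5 t=8 v=2: → [6,11); WM=4
i=6 t=10 v=8: → [6,13); WM=4
i=7 t=3 v=7: → [1,6); WM=8
i=8 t=12 v=7: → [6,15); WM=8
i=9 t=12 v=9: → [6,15); WM=8

[1,6)=4 [6,15)=6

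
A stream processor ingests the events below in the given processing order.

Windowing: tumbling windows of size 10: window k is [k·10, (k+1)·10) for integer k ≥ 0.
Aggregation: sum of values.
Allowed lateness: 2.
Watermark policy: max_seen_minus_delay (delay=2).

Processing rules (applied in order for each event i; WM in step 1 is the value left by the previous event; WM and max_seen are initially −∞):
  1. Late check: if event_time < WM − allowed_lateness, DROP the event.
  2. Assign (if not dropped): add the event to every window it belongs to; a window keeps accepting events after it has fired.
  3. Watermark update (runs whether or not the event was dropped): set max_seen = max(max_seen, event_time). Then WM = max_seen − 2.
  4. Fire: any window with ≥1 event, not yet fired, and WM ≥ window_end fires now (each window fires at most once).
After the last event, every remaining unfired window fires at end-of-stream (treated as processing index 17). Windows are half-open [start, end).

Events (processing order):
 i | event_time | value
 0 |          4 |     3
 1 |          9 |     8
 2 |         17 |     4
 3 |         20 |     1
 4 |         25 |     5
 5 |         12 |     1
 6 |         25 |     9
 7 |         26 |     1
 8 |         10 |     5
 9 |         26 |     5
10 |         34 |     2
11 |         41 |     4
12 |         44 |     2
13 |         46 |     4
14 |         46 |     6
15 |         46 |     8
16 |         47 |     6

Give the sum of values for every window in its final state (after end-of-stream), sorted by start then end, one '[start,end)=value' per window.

[0,10)=11 [10,20)=4 [20,30)=21 [30,40)=2 [40,50)=30

i=0 t=4 v=3: → [0,10); WM=2
i=1 t=9 v=8: → [0,10); WM=7
i=2 t=17 v=4: → [10,20); WM=15; [0,10) fires=11
i=3 t=20 v=1: → [20,30); WM=18
i=4 t=25 v=5: → [20,30); WM=23; [10,20) fires=4
i=5 t=12 v=1: DROP (t<23-2); WM=23
i=6 t=25 v=9: → [20,30); WM=23
i=7 t=26 v=1: → [20,30); WM=24
i=8 t=10 v=5: DROP (t<24-2); WM=24
i=9 t=26 v=5: → [20,30); WM=24
i=10 t=34 v=2: → [30,40); WM=32; [20,30) fires=21
i=11 t=41 v=4: → [40,50); WM=39
i=12 t=44 v=2: → [40,50); WM=42; [30,40) fires=2
i=13 t=46 v=4: → [40,50); WM=44
i=14 t=46 v=6: → [40,50); WM=44
i=15 t=46 v=8: → [40,50); WM=44
i=16 t=47 v=6: → [40,50); WM=45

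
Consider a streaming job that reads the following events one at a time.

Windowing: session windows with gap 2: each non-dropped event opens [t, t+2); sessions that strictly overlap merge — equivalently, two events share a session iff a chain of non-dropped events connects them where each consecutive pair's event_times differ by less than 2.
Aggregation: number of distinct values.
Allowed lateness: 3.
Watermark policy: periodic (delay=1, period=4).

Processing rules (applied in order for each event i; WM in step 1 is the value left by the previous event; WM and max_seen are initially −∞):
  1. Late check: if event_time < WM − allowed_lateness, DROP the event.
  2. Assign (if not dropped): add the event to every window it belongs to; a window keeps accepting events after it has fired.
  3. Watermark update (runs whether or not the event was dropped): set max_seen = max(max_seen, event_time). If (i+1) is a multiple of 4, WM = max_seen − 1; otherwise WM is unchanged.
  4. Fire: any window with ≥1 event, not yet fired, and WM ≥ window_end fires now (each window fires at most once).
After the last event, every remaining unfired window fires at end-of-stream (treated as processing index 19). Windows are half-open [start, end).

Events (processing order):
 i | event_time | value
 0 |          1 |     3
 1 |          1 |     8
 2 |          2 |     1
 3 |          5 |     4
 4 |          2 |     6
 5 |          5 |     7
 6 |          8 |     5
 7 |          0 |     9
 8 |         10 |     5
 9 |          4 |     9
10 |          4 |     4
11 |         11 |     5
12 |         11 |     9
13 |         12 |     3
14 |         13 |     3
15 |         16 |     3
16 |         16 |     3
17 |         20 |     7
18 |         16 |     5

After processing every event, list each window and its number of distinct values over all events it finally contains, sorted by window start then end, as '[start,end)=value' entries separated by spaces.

[1,4)=4 [4,7)=3 [8,10)=1 [10,15)=3 [16,18)=2 [20,22)=1

i=0 t=1 v=3: → [1,3); WM=−∞
i=1 t=1 v=8: → [1,3); WM=−∞
i=2 t=2 v=1: → [1,4); WM=−∞
i=3 t=5 v=4: → [5,7); WM=4
i=4 t=2 v=6: → [1,4); WM=4
i=5 t=5 v=7: → [5,7); WM=4
i=6 t=8 v=5: → [8,10); WM=4
i=7 t=0 v=9: DROP (t<4-3); WM=7
i=8 t=10 v=5: → [10,12); WM=7
i=9 t=4 v=9: → [4,7); WM=7
i=10 t=4 v=4: → [4,7); WM=7
i=11 t=11 v=5: → [10,13); WM=10
i=12 t=11 v=9: → [10,13); WM=10
i=13 t=12 v=3: → [10,14); WM=10
i=14 t=13 v=3: → [10,15); WM=10
i=15 t=16 v=3: → [16,18); WM=15
i=16 t=16 v=3: → [16,18); WM=15
i=17 t=20 v=7: → [20,22); WM=15
i=18 t=16 v=5: → [16,18); WM=15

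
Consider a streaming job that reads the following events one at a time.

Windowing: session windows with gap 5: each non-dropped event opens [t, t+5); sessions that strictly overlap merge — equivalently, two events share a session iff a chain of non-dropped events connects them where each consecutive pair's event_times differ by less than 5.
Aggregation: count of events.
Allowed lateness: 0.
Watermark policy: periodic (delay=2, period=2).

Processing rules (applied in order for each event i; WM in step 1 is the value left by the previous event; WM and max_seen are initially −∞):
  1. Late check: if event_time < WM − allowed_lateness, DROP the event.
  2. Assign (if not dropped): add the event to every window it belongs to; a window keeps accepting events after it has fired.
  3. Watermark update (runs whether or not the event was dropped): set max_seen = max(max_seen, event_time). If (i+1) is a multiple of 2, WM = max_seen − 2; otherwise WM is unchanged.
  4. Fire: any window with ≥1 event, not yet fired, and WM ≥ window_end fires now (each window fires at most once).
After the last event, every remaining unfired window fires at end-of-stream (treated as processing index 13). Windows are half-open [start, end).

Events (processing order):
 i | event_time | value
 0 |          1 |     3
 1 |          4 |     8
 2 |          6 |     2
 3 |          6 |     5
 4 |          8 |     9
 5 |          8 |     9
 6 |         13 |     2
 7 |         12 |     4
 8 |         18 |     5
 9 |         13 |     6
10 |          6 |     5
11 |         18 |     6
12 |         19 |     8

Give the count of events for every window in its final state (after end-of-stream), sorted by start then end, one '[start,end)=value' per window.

[1,18)=9 [18,24)=3

i=0 t=1 v=3: → [1,6); WM=−∞
i=1 t=4 v=8: → [1,9); WM=2
i=2 t=6 v=2: → [1,11); WM=2
i=3 t=6 v=5: → [1,11); WM=4
i=4 t=8 v=9: → [1,13); WM=4
i=5 t=8 v=9: → [1,13); WM=6
i=6 t=13 v=2: → [13,18); WM=6
i=7 t=12 v=4: → [1,18); WM=11
i=8 t=18 v=5: → [18,23); WM=11
i=9 t=13 v=6: → [1,18); WM=16
i=10 t=6 v=5: DROP (t<16-0); WM=16
i=11 t=18 v=6: → [18,23); WM=16
i=12 t=19 v=8: → [18,24); WM=16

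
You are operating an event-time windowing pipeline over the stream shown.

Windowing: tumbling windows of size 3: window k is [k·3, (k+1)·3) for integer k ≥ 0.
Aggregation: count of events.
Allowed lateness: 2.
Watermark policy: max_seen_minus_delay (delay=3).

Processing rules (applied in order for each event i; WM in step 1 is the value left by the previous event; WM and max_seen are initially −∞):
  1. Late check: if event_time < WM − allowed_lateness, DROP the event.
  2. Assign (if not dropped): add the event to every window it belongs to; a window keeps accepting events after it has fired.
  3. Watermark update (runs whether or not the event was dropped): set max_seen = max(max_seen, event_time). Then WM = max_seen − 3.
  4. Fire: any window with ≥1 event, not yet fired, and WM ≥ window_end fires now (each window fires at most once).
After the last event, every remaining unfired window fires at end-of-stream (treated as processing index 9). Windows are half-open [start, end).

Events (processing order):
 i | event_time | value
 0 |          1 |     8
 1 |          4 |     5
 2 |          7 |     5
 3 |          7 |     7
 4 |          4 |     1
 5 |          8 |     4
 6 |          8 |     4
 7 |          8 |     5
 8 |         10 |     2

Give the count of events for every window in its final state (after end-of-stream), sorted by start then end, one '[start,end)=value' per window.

i=0 t=1 v=8: → [0,3); WM=-2
i=1 t=4 v=5: → [3,6); WM=1
i=2 t=7 v=5: → [6,9); WM=4; [0,3) fires=1
i=3 t=7 v=7: → [6,9); WM=4
i=4 t=4 v=1: → [3,6); WM=4
i=5 t=8 v=4: → [6,9); WM=5
i=6 t=8 v=4: → [6,9); WM=5
i=7 t=8 v=5: → [6,9); WM=5
i=8 t=10 v=2: → [9,12); WM=7; [3,6) fires=2

[0,3)=1 [3,6)=2 [6,9)=5 [9,12)=1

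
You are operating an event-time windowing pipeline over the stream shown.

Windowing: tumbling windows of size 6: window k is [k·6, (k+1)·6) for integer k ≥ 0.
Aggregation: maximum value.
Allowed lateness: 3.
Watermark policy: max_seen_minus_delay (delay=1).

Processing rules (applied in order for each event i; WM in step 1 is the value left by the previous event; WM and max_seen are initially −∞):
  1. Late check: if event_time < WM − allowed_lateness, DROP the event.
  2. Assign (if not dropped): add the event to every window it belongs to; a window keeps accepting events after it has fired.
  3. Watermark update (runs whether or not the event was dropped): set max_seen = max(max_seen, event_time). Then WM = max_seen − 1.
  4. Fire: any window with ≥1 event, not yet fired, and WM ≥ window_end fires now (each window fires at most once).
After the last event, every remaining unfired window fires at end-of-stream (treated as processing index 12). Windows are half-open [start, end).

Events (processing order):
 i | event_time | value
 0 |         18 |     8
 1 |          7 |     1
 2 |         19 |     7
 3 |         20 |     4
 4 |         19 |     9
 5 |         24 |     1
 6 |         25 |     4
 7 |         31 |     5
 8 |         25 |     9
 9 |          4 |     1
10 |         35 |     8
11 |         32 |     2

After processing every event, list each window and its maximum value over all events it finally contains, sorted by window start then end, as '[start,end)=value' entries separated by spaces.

i=0 t=18 v=8: → [18,24); WM=17
i=1 t=7 v=1: DROP (t<17-3); WM=17
i=2 t=19 v=7: → [18,24); WM=18
i=3 t=20 v=4: → [18,24); WM=19
i=4 t=19 v=9: → [18,24); WM=19
i=5 t=24 v=1: → [24,30); WM=23
i=6 t=25 v=4: → [24,30); WM=24; [18,24) fires=9
i=7 t=31 v=5: → [30,36); WM=30; [24,30) fires=4
i=8 t=25 v=9: DROP (t<30-3); WM=30
i=9 t=4 v=1: DROP (t<30-3); WM=30
i=10 t=35 v=8: → [30,36); WM=34
i=11 t=32 v=2: → [30,36); WM=34

[18,24)=9 [24,30)=4 [30,36)=8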